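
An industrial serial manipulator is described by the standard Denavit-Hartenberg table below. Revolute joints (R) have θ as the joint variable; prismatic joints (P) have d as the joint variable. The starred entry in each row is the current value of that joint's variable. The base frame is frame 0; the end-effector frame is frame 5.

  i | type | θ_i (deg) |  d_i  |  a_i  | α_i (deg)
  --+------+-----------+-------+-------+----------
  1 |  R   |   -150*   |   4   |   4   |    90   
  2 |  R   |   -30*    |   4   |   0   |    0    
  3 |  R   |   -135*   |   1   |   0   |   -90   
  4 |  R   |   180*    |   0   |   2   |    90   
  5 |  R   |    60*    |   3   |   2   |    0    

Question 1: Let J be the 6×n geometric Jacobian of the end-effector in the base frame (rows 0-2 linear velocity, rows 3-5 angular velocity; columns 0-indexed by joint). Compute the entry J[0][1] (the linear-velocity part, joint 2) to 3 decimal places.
-0.776

axis z_1 = (-0.5000,0.8660,0.0000); lever o_n−o_1 = (-3.8978,0.0590,-0.8966)
cross product → J_v[:, 1] = (-0.7765,-0.4483,3.3461)
J_ω[:, 1] = z_1
entry J[0][1] = -0.7765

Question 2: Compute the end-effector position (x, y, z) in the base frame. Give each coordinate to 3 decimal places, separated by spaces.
after link 1: o_1 = (-3.4641, -2.0000, 4.0000)
after link 2: o_2 = (-5.4641, 1.4641, 4.0000)
after link 3: o_3 = (-5.9641, 2.3301, 4.0000)
after link 4: o_4 = (-7.6371, 1.3642, 4.5176)
after link 5: o_5 = (-7.3619, -1.9410, 3.1034)

-7.362 -1.941 3.103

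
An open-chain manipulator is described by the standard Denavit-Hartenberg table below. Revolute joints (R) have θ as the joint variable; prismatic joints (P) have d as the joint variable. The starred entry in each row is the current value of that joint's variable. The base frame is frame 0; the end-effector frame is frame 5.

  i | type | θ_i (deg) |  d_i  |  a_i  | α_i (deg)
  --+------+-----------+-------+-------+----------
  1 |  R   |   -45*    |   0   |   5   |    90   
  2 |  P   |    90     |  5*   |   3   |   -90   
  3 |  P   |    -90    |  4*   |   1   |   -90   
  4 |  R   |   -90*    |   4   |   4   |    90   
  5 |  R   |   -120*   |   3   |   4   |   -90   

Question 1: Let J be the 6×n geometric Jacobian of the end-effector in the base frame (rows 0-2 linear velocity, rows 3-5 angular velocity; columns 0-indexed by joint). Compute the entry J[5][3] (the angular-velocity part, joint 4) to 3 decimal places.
1.000

axis z_3 = (0.0000,0.0000,1.0000); lever o_n−o_3 = (0.7071,3.5355,0.5359)
cross product → J_v[:, 3] = (-3.5355,0.7071,0.0000)
J_ω[:, 3] = z_3
entry J[5][3] = 1.0000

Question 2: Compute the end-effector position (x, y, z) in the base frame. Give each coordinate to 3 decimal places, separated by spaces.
after link 1: o_1 = (3.5355, -3.5355, 0.0000)
after link 2: o_2 = (0.0000, -7.0711, 3.0000)
after link 3: o_3 = (-3.5355, -4.9497, 3.0000)
after link 4: o_4 = (-6.3640, -2.1213, 7.0000)
after link 5: o_5 = (-2.8284, -1.4142, 3.5359)

-2.828 -1.414 3.536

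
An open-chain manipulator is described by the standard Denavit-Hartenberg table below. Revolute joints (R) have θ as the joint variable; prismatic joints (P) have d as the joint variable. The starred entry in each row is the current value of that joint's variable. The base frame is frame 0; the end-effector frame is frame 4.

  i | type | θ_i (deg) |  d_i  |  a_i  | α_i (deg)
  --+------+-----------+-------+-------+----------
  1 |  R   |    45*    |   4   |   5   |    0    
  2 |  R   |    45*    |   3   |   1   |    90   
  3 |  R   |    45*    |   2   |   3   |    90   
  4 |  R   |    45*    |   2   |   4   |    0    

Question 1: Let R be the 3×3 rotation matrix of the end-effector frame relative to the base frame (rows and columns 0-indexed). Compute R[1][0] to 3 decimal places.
0.500

End-effector x-axis (col 0 of R) = (0.7071,0.5000,0.5000)
R[1][0] = 0.5000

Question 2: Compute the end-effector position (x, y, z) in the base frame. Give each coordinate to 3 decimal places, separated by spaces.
8.364 10.071 9.707

after link 1: o_1 = (3.5355, 3.5355, 4.0000)
after link 2: o_2 = (3.5355, 4.5355, 7.0000)
after link 3: o_3 = (5.5355, 6.6569, 9.1213)
after link 4: o_4 = (8.3640, 10.0711, 9.7071)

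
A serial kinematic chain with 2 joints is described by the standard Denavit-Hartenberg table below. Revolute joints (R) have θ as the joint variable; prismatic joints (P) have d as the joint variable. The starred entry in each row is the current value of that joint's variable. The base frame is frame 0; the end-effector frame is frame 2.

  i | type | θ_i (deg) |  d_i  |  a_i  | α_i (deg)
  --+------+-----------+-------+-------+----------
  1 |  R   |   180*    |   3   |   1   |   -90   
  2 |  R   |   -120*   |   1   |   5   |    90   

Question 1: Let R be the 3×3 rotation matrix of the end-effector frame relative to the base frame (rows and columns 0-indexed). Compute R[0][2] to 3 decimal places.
0.866

End-effector z-axis (col 2 of R) = (0.8660,-0.0000,-0.5000)
R[0][2] = 0.8660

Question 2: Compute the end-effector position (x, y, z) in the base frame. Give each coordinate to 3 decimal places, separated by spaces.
1.500 -1.000 7.330

after link 1: o_1 = (-1.0000, 0.0000, 3.0000)
after link 2: o_2 = (1.5000, -1.0000, 7.3301)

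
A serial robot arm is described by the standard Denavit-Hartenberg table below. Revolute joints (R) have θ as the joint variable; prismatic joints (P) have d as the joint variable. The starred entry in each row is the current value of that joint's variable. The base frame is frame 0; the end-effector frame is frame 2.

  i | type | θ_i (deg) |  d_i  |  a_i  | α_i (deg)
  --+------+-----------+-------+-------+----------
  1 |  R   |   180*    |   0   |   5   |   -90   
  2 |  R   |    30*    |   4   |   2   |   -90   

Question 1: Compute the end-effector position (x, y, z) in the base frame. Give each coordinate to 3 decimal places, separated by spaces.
-6.732 -4.000 -1.000

after link 1: o_1 = (-5.0000, 0.0000, 0.0000)
after link 2: o_2 = (-6.7321, -4.0000, -1.0000)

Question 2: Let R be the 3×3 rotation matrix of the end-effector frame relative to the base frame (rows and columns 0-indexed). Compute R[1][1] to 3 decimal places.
1.000

End-effector y-axis (col 1 of R) = (0.0000,1.0000,-0.0000)
R[1][1] = 1.0000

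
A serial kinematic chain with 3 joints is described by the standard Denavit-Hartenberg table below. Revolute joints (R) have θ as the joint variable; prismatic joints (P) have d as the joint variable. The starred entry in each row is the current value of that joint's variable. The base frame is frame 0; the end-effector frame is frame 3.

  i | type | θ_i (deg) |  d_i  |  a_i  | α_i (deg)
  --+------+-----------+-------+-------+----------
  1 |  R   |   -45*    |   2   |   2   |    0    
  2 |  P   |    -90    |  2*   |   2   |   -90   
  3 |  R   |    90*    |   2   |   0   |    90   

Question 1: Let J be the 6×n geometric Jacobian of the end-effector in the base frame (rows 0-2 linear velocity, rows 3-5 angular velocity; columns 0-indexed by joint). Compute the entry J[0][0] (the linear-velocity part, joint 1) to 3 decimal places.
4.243

axis z_0 = ẑ; lever o_n−o_0 = (1.4142,-4.2426,4.0000)
cross product → J_v[:, 0] = (4.2426,1.4142,-0.0000)
J_ω[:, 0] = z_0
entry J[0][0] = 4.2426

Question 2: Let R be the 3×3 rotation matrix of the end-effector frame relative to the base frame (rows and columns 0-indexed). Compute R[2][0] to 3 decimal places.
End-effector x-axis (col 0 of R) = (0.0000,-0.0000,-1.0000)
R[2][0] = -1.0000

-1.000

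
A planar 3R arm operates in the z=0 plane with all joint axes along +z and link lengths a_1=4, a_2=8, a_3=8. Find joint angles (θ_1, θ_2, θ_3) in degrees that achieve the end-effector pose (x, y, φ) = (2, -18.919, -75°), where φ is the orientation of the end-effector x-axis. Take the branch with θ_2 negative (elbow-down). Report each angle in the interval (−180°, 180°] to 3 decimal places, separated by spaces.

wrist centre = target − a_3·(cos φ, sin φ) = (-0.0706, -11.1916)
cos θ_2 = (125.2567−4²−8²)/(2·4·8) = 0.7071; θ_2 = -44.9976° (elbow-down)
β = atan2(-11.1916,-0.0706) = -90.3612°; ψ = atan2(-5.6566,9.6571) = -30.3595°
θ_1 = β − ψ = -60.0017°
θ_3 = φ − θ_1 − θ_2 = 29.9993° (wrapped to (-180°,180°])

-60.002 -44.998 29.999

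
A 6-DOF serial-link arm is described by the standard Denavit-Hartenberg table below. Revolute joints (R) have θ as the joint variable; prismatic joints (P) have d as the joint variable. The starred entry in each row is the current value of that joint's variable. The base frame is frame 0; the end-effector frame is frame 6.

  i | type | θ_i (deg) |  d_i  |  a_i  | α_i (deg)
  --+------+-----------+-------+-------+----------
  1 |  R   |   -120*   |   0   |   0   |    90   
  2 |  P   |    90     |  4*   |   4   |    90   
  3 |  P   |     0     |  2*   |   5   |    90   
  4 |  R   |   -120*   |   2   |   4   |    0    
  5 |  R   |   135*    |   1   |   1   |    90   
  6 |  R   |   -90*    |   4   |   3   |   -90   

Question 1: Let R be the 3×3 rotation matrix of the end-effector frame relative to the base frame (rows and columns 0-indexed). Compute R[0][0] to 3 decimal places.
-0.866

End-effector x-axis (col 0 of R) = (-0.8660,0.5000,0.0000)
R[0][0] = -0.8660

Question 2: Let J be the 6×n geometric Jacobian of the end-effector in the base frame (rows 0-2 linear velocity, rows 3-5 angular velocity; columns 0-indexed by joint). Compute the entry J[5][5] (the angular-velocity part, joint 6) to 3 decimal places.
axis z_5 = (0.4830,0.8365,0.2588); lever o_n−o_5 = (-0.6662,4.8461,1.0353)
cross product → J_v[:, 5] = (-0.3882,-0.6724,2.8978)
J_ω[:, 5] = z_5
entry J[5][5] = 0.2588

0.259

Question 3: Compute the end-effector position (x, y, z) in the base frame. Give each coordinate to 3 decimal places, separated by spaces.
-0.930 6.390 9.001

after link 1: o_1 = (0.0000, 0.0000, 0.0000)
after link 2: o_2 = (-3.4641, 2.0000, 4.0000)
after link 3: o_3 = (-4.4641, 0.2679, 9.0000)
after link 4: o_4 = (-1.0000, 2.2679, 7.0000)
after link 5: o_5 = (-0.2634, 1.5438, 7.9659)
after link 6: o_6 = (-0.9296, 6.3899, 9.0012)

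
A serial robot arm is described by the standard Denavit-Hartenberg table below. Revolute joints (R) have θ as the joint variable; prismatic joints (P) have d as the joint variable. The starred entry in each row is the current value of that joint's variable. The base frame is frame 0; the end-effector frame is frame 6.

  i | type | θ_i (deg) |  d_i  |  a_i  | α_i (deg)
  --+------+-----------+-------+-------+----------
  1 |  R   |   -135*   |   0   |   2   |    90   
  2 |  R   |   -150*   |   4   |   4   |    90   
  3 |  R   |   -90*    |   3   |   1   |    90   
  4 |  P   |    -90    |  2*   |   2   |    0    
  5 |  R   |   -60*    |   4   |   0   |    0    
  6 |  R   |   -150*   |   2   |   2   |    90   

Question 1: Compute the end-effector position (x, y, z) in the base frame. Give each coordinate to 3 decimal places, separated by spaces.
-4.312 -1.484 4.366

after link 1: o_1 = (-1.4142, -1.4142, 0.0000)
after link 2: o_2 = (-1.7932, 3.8637, -2.0000)
after link 3: o_3 = (-0.0254, 4.2173, 0.5981)
after link 4: o_4 = (-1.9572, 2.2854, -0.1340)
after link 5: o_5 = (-4.4067, -0.1641, 1.8660)
after link 6: o_6 = (-4.3120, -1.4836, 4.3660)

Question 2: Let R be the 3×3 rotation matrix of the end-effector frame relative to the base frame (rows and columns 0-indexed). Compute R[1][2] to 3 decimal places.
End-effector z-axis (col 2 of R) = (0.4356,-0.7891,-0.4330)
R[1][2] = -0.7891

-0.789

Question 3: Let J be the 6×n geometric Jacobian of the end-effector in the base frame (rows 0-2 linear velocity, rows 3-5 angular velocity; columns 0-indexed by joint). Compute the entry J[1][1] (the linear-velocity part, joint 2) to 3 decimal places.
3.087

axis z_1 = (-0.7071,0.7071,0.0000); lever o_n−o_1 = (-2.8978,-0.0694,4.3660)
cross product → J_v[:, 1] = (3.0872,3.0872,2.0981)
J_ω[:, 1] = z_1
entry J[1][1] = 3.0872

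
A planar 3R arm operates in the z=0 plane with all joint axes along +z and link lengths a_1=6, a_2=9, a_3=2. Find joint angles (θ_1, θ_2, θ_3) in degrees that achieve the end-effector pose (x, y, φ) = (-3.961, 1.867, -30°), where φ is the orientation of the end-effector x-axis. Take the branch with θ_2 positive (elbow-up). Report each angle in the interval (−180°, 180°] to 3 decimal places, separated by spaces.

wrist centre = target − a_3·(cos φ, sin φ) = (-5.6931, 2.8670)
cos θ_2 = (40.6305−6²−9²)/(2·6·9) = -0.7071; θ_2 = 135.0015° (elbow-up)
β = atan2(2.8670,-5.6931) = 153.2703°; ψ = atan2(6.3638,-0.3641) = 93.2748°
θ_1 = β − ψ = 59.9956°
θ_3 = φ − θ_1 − θ_2 = 135.0030° (wrapped to (-180°,180°])

59.996 135.001 135.003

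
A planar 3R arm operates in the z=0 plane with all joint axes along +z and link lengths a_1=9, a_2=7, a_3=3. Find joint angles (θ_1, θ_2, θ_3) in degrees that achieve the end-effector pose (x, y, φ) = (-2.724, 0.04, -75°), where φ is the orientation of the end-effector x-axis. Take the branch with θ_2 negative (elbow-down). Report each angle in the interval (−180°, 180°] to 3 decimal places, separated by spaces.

-170.014 -149.997 -114.989

wrist centre = target − a_3·(cos φ, sin φ) = (-3.5005, 2.9378)
cos θ_2 = (20.8837−9²−7²)/(2·9·7) = -0.8660; θ_2 = -149.9973° (elbow-down)
β = atan2(2.9378,-3.5005) = 139.9948°; ψ = atan2(-3.5003,2.9380) = -49.9914°
θ_1 = β − ψ = 189.9861°
θ_3 = φ − θ_1 − θ_2 = -114.9888° (wrapped to (-180°,180°])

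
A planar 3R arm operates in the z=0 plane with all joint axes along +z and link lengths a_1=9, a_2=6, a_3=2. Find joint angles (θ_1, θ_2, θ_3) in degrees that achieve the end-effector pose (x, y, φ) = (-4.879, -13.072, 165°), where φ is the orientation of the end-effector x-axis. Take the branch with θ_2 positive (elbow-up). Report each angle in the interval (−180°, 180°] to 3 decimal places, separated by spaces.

wrist centre = target − a_3·(cos φ, sin φ) = (-2.9471, -13.5896)
cos θ_2 = (193.3639−9²−6²)/(2·9·6) = 0.7071; θ_2 = 45.0027° (elbow-up)
β = atan2(-13.5896,-2.9471) = -102.2361°; ψ = atan2(4.2428,13.2424) = 17.7653°
θ_1 = β − ψ = -120.0014°
θ_3 = φ − θ_1 − θ_2 = -120.0013° (wrapped to (-180°,180°])

-120.001 45.003 -120.001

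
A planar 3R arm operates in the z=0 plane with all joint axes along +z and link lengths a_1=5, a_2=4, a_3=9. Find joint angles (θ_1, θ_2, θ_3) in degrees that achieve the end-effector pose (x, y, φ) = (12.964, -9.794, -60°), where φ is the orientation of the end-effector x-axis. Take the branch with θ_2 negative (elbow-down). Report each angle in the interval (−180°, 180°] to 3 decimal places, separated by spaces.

wrist centre = target − a_3·(cos φ, sin φ) = (8.4640, -1.9998)
cos θ_2 = (75.6384−5²−4²)/(2·5·4) = 0.8660; θ_2 = -30.0075° (elbow-down)
β = atan2(-1.9998,8.4640) = -13.2934°; ψ = atan2(-2.0005,8.4638) = -13.2980°
θ_1 = β − ψ = 0.0046°
θ_3 = φ − θ_1 − θ_2 = -29.9971° (wrapped to (-180°,180°])

0.005 -30.008 -29.997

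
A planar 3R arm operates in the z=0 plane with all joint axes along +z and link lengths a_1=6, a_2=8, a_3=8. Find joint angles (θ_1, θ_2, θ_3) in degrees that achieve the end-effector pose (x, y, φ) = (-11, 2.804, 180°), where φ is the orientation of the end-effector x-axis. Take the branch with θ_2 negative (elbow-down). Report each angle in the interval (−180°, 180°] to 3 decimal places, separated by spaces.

wrist centre = target − a_3·(cos φ, sin φ) = (-3.0000, 2.8040)
cos θ_2 = (16.8624−6²−8²)/(2·6·8) = -0.8660; θ_2 = -149.9990° (elbow-down)
β = atan2(2.8040,-3.0000) = 136.9341°; ψ = atan2(-4.0001,-0.9281) = -103.0630°
θ_1 = β − ψ = 239.9971°
θ_3 = φ − θ_1 − θ_2 = 90.0019° (wrapped to (-180°,180°])

-120.003 -149.999 90.002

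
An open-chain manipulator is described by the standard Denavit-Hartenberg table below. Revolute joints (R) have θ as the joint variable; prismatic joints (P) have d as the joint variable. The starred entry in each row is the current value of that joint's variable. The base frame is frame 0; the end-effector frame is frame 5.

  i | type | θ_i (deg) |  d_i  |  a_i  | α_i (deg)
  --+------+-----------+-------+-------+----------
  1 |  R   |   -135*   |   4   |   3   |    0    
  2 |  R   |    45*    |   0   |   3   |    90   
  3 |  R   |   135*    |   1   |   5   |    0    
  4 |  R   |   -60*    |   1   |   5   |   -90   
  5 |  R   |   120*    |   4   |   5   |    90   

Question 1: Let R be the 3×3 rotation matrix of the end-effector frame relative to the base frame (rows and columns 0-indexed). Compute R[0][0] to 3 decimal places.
0.866

End-effector x-axis (col 0 of R) = (0.8660,0.1294,-0.4830)
R[0][0] = 0.8660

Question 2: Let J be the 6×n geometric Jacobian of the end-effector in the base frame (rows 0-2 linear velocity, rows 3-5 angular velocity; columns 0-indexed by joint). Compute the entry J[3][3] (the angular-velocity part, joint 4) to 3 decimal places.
axis z_3 = (-1.0000,0.0000,0.0000); lever o_n−o_3 = (3.3301,3.2167,3.4501)
cross product → J_v[:, 3] = (-0.0000,3.4501,-3.2167)
J_ω[:, 3] = z_3
entry J[3][3] = -1.0000

-1.000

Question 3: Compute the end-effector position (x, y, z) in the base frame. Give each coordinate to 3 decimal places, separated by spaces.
after link 1: o_1 = (-2.1213, -2.1213, 4.0000)
after link 2: o_2 = (-2.1213, -5.1213, 4.0000)
after link 3: o_3 = (-3.1213, -1.5858, 7.5355)
after link 4: o_4 = (-4.1213, -2.8799, 12.3652)
after link 5: o_5 = (0.2088, 1.6309, 10.9856)

0.209 1.631 10.986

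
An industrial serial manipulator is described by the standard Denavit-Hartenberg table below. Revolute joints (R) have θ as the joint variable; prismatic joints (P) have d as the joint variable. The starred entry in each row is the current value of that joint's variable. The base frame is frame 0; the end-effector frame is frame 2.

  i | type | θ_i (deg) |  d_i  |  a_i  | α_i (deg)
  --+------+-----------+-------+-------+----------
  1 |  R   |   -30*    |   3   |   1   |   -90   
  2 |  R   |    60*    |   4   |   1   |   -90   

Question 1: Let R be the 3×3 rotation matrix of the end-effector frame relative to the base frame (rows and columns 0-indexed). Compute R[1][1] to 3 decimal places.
-0.866

End-effector y-axis (col 1 of R) = (-0.5000,-0.8660,-0.0000)
R[1][1] = -0.8660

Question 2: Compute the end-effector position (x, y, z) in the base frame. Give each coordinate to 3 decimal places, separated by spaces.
after link 1: o_1 = (0.8660, -0.5000, 3.0000)
after link 2: o_2 = (3.2990, 2.7141, 2.1340)

3.299 2.714 2.134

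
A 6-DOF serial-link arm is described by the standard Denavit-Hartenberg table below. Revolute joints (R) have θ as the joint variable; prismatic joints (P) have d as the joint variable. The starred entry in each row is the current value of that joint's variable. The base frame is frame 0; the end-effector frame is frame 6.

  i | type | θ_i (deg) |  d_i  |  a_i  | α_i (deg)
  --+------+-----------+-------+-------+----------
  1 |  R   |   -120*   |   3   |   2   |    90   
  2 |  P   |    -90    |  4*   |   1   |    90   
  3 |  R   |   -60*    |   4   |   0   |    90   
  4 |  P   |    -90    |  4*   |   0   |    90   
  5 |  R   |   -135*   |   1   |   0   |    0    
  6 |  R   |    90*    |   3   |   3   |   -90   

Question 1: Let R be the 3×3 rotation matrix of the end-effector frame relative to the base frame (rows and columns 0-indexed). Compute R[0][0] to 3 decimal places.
-0.660

End-effector x-axis (col 0 of R) = (-0.6597,-0.4356,-0.6124)
R[0][0] = -0.6597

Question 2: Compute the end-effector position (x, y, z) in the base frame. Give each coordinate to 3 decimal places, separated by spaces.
-5.711 3.157 5.627

after link 1: o_1 = (-1.0000, -1.7321, 3.0000)
after link 2: o_2 = (-4.4641, 0.2679, 2.0000)
after link 3: o_3 = (-2.4641, 3.7321, 2.0000)
after link 4: o_4 = (-0.7321, 2.7321, 5.4641)
after link 5: o_5 = (-1.4821, 3.1651, 5.9641)
after link 6: o_6 = (-5.7113, 3.1573, 5.6270)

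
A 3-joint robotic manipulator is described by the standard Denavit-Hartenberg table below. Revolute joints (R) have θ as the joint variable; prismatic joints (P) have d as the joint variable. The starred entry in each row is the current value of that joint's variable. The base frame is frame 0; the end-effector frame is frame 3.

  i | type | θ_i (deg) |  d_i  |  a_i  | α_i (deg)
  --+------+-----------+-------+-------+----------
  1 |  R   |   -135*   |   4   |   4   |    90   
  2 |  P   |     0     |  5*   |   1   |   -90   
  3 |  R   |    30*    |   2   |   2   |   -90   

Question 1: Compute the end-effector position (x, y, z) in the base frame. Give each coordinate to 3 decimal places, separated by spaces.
after link 1: o_1 = (-2.8284, -2.8284, 4.0000)
after link 2: o_2 = (-7.0711, -0.0000, 4.0000)
after link 3: o_3 = (-7.5887, -1.9319, 6.0000)

-7.589 -1.932 6.000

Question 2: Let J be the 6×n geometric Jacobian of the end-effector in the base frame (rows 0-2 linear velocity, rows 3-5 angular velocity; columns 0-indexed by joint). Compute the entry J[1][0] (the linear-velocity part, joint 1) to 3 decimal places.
axis z_0 = ẑ; lever o_n−o_0 = (-7.5887,-1.9319,6.0000)
cross product → J_v[:, 0] = (1.9319,-7.5887,0.0000)
J_ω[:, 0] = z_0
entry J[1][0] = -7.5887

-7.589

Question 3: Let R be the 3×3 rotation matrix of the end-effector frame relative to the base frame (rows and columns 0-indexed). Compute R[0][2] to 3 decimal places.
0.966

End-effector z-axis (col 2 of R) = (0.9659,-0.2588,0.0000)
R[0][2] = 0.9659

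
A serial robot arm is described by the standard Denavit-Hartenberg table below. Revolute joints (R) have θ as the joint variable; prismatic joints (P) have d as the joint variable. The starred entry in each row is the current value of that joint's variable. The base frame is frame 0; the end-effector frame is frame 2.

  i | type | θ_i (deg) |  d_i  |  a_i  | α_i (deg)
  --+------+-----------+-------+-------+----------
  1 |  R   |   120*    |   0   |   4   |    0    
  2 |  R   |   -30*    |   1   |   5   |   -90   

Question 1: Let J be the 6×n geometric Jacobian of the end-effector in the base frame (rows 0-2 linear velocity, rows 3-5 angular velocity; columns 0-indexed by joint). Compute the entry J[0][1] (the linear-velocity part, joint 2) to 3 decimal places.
axis z_1 = (0.0000,0.0000,1.0000); lever o_n−o_1 = (0.0000,5.0000,1.0000)
cross product → J_v[:, 1] = (-5.0000,0.0000,0.0000)
J_ω[:, 1] = z_1
entry J[0][1] = -5.0000

-5.000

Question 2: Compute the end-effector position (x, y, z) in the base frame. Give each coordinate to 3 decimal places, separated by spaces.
-2.000 8.464 1.000

after link 1: o_1 = (-2.0000, 3.4641, 0.0000)
after link 2: o_2 = (-2.0000, 8.4641, 1.0000)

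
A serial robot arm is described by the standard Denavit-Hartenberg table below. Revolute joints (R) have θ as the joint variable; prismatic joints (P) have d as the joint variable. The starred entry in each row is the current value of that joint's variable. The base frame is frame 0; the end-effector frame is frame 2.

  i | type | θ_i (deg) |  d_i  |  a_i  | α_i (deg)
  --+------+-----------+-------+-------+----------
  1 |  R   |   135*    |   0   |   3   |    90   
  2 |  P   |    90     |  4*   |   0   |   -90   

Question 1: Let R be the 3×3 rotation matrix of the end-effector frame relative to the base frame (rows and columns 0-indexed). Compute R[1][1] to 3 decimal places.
End-effector y-axis (col 1 of R) = (-0.7071,-0.7071,-0.0000)
R[1][1] = -0.7071

-0.707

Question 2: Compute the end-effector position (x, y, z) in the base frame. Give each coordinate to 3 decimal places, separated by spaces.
0.707 4.950 0.000

after link 1: o_1 = (-2.1213, 2.1213, 0.0000)
after link 2: o_2 = (0.7071, 4.9497, 0.0000)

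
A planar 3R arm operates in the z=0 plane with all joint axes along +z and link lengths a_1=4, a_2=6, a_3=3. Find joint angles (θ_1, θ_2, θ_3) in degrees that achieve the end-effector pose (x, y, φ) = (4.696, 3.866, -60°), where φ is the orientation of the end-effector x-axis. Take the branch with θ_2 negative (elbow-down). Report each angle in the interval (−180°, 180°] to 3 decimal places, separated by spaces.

120.002 -90.002 -90.001

wrist centre = target − a_3·(cos φ, sin φ) = (3.1960, 6.4641)
cos θ_2 = (51.9987−4²−6²)/(2·4·6) = -0.0000; θ_2 = -90.0016° (elbow-down)
β = atan2(6.4641,3.1960) = 63.6911°; ψ = atan2(-6.0000,3.9998) = -56.3110°
θ_1 = β − ψ = 120.0021°
θ_3 = φ − θ_1 − θ_2 = -90.0005° (wrapped to (-180°,180°])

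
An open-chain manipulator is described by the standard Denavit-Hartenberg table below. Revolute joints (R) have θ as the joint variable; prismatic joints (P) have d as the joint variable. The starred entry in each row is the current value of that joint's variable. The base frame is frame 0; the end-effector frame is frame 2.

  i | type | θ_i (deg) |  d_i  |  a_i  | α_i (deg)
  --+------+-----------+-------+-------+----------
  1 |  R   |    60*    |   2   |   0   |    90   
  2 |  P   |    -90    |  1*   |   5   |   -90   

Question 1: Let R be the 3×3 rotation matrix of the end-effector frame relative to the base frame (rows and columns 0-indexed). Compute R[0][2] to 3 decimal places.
0.500

End-effector z-axis (col 2 of R) = (0.5000,0.8660,0.0000)
R[0][2] = 0.5000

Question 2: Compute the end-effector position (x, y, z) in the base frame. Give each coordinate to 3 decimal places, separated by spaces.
after link 1: o_1 = (0.0000, 0.0000, 2.0000)
after link 2: o_2 = (0.8660, -0.5000, -3.0000)

0.866 -0.500 -3.000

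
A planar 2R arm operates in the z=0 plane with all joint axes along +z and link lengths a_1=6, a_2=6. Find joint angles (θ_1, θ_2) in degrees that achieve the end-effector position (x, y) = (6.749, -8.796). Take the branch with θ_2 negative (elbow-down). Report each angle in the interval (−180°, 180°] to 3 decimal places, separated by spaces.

cos θ_2 = (122.9186−6²−6²)/(2·6·6) = 0.7072; θ_2 = -44.9922° (elbow-down)
β = atan2(-8.7960,6.7490) = -52.5017°; ψ = atan2(-4.2421,10.2432) = -22.4961°
θ_1 = β − ψ = -30.0056°

-30.006 -44.992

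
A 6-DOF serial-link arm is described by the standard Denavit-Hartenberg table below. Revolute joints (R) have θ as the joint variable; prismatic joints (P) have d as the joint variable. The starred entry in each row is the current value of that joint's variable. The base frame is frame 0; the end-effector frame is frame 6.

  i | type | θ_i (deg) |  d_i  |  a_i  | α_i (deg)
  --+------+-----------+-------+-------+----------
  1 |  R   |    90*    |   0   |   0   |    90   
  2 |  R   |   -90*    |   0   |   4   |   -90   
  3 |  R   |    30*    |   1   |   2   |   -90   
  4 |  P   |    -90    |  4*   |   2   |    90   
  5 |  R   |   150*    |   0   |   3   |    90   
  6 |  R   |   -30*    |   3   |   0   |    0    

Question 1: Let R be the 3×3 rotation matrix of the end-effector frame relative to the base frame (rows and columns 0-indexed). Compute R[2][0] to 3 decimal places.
End-effector x-axis (col 0 of R) = (-0.6250,-0.7500,-0.2165)
R[2][0] = -0.2165

-0.217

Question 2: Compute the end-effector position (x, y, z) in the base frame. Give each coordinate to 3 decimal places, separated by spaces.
-8.013 1.902 -1.683

after link 1: o_1 = (0.0000, 0.0000, 0.0000)
after link 2: o_2 = (0.0000, 0.0000, -4.0000)
after link 3: o_3 = (-1.0000, 1.0000, -5.7321)
after link 4: o_4 = (-4.4641, 3.0000, -3.7321)
after link 5: o_5 = (-5.7631, 0.4019, -2.9821)
after link 6: o_6 = (-8.0131, 1.9019, -1.6830)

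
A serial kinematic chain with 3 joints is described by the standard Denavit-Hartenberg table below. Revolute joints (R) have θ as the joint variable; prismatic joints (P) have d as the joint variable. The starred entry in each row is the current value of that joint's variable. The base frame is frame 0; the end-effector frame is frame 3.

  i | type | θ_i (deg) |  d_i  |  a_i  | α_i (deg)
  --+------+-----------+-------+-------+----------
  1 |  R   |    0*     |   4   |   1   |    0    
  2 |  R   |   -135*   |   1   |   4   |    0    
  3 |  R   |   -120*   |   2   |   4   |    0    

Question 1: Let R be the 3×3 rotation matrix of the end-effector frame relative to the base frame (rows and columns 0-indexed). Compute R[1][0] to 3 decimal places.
End-effector x-axis (col 0 of R) = (-0.2588,0.9659,0.0000)
R[1][0] = 0.9659

0.966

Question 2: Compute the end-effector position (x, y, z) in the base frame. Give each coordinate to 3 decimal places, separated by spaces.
-2.864 1.035 7.000

after link 1: o_1 = (1.0000, 0.0000, 4.0000)
after link 2: o_2 = (-1.8284, -2.8284, 5.0000)
after link 3: o_3 = (-2.8637, 1.0353, 7.0000)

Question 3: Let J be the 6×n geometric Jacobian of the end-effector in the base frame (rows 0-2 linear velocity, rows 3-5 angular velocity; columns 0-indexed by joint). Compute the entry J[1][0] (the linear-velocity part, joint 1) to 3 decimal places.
axis z_0 = ẑ; lever o_n−o_0 = (-2.8637,1.0353,7.0000)
cross product → J_v[:, 0] = (-1.0353,-2.8637,0.0000)
J_ω[:, 0] = z_0
entry J[1][0] = -2.8637

-2.864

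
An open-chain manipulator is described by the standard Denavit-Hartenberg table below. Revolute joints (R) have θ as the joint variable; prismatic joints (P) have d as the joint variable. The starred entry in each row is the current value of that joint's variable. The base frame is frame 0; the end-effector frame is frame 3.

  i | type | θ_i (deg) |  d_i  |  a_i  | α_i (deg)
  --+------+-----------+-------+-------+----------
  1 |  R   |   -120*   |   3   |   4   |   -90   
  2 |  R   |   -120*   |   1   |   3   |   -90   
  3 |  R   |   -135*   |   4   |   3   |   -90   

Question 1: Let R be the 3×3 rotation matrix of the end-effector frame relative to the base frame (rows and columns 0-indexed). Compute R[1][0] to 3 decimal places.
-0.660

End-effector x-axis (col 0 of R) = (0.4356,-0.6597,-0.6124)
R[1][0] = -0.6597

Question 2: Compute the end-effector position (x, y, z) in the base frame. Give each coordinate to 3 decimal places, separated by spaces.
-0.809 -7.644 5.761

after link 1: o_1 = (-2.0000, -3.4641, 3.0000)
after link 2: o_2 = (-0.3840, -2.6651, 5.5981)
after link 3: o_3 = (-0.8092, -7.6443, 5.7610)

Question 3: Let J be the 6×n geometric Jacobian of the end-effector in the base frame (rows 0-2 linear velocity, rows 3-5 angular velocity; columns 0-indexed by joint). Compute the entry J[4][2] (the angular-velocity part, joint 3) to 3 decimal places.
axis z_2 = (-0.4330,-0.7500,0.5000); lever o_n−o_2 = (-0.4253,-4.9792,0.1629)
cross product → J_v[:, 2] = (2.3674,-0.1421,1.8371)
J_ω[:, 2] = z_2
entry J[4][2] = -0.7500

-0.750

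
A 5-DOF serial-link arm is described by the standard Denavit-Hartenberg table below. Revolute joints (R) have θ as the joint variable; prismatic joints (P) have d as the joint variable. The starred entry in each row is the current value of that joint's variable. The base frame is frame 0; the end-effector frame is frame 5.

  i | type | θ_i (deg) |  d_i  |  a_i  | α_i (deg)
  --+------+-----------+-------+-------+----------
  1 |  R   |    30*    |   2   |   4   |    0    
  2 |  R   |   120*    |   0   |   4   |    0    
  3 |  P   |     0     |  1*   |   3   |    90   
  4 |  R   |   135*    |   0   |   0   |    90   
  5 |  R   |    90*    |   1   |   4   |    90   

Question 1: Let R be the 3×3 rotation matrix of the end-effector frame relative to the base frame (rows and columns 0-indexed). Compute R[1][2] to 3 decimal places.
-0.354

End-effector z-axis (col 2 of R) = (0.6124,-0.3536,0.7071)
R[1][2] = -0.3536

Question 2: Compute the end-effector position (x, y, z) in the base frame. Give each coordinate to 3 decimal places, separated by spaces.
after link 1: o_1 = (3.4641, 2.0000, 2.0000)
after link 2: o_2 = (0.0000, 4.0000, 2.0000)
after link 3: o_3 = (-2.5981, 5.5000, 3.0000)
after link 4: o_4 = (-2.5981, 5.5000, 3.0000)
after link 5: o_5 = (-1.2104, 9.3177, 3.7071)

-1.210 9.318 3.707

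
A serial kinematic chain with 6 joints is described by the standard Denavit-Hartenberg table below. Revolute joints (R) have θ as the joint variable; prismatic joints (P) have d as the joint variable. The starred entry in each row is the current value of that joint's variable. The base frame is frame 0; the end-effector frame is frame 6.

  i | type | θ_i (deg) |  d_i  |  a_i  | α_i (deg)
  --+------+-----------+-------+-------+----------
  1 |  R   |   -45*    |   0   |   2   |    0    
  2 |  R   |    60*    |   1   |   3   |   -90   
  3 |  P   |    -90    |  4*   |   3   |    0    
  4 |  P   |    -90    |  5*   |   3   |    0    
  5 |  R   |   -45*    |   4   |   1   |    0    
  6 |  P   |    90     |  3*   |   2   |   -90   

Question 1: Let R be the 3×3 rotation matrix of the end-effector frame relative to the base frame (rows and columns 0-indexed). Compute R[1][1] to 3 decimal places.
End-effector y-axis (col 1 of R) = (0.2588,-0.9659,-0.0000)
R[1][1] = -0.9659

-0.966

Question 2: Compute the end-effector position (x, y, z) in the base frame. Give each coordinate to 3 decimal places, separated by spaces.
-4.776 13.492 4.707

after link 1: o_1 = (1.4142, -1.4142, 0.0000)
after link 2: o_2 = (4.3120, -0.6378, 1.0000)
after link 3: o_3 = (3.2767, 3.2259, 4.0000)
after link 4: o_4 = (-0.9152, 7.2791, 4.0000)
after link 5: o_5 = (-2.6334, 10.9598, 3.2929)
after link 6: o_6 = (-4.7759, 13.4916, 4.7071)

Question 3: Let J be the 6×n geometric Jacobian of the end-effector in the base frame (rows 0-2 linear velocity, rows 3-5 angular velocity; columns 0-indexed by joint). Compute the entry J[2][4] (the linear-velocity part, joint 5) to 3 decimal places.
2.121

axis z_4 = (-0.2588,0.9659,0.0000); lever o_n−o_4 = (-3.8608,6.2124,0.7071)
cross product → J_v[:, 4] = (0.6830,0.1830,2.1213)
J_ω[:, 4] = z_4
entry J[2][4] = 2.1213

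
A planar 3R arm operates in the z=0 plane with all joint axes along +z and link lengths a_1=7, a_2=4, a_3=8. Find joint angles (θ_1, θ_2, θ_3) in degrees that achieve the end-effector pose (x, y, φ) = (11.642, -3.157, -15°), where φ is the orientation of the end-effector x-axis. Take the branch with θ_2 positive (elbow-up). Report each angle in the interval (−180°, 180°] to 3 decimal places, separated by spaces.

-45.007 149.996 -119.989

wrist centre = target − a_3·(cos φ, sin φ) = (3.9146, -1.0864)
cos θ_2 = (16.5044−7²−4²)/(2·7·4) = -0.8660; θ_2 = 149.9963° (elbow-up)
β = atan2(-1.0864,3.9146) = -15.5113°; ψ = atan2(2.0002,3.5360) = 29.4956°
θ_1 = β − ψ = -45.0069°
θ_3 = φ − θ_1 − θ_2 = -119.9894° (wrapped to (-180°,180°])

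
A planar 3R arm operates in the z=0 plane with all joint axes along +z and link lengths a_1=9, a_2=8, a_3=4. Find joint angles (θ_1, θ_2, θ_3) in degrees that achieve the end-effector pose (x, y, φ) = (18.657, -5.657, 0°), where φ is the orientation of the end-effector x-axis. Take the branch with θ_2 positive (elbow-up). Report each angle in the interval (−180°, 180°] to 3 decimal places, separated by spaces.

-42.207 44.997 -2.789

wrist centre = target − a_3·(cos φ, sin φ) = (14.6570, -5.6570)
cos θ_2 = (246.8293−9²−8²)/(2·9·8) = 0.7071; θ_2 = 44.9967° (elbow-up)
β = atan2(-5.6570,14.6570) = -21.1045°; ψ = atan2(5.6565,14.6572) = 21.1027°
θ_1 = β − ψ = -42.2072°
θ_3 = φ − θ_1 − θ_2 = -2.7894° (wrapped to (-180°,180°])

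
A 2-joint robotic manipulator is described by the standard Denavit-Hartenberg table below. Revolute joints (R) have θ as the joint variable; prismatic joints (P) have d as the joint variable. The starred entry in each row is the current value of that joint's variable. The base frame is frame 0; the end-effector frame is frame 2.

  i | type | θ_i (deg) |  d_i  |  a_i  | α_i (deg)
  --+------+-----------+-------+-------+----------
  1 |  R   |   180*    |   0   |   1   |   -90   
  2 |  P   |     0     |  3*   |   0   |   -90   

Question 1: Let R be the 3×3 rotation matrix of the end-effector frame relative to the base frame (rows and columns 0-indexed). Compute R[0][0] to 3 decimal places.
-1.000

End-effector x-axis (col 0 of R) = (-1.0000,0.0000,0.0000)
R[0][0] = -1.0000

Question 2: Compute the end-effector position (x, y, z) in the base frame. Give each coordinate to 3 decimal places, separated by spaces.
after link 1: o_1 = (-1.0000, 0.0000, 0.0000)
after link 2: o_2 = (-1.0000, -3.0000, 0.0000)

-1.000 -3.000 0.000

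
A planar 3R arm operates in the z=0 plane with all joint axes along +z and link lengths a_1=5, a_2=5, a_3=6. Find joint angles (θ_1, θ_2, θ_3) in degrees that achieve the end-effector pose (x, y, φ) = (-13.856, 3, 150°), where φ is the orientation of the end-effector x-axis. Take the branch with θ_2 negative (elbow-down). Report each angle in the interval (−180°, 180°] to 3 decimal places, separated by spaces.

-149.995 -60.009 0.005

wrist centre = target − a_3·(cos φ, sin φ) = (-8.6598, 0.0000)
cos θ_2 = (74.9930−5²−5²)/(2·5·5) = 0.4999; θ_2 = -60.0093° (elbow-down)
β = atan2(0.0000,-8.6598) = 180.0000°; ψ = atan2(-4.3305,7.4993) = -30.0047°
θ_1 = β − ψ = 210.0047°
θ_3 = φ − θ_1 − θ_2 = 0.0047° (wrapped to (-180°,180°])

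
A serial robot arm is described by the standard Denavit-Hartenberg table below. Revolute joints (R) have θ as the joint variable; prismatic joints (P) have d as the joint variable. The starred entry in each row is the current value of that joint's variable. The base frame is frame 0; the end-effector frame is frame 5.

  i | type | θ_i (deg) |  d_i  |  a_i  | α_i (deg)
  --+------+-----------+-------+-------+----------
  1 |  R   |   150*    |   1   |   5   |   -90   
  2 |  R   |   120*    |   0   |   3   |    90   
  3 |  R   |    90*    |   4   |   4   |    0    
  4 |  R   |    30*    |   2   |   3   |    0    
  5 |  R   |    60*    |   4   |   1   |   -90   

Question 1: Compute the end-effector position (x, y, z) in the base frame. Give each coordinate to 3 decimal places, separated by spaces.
after link 1: o_1 = (-4.3301, 2.5000, 1.0000)
after link 2: o_2 = (-3.0311, 1.7500, -1.5981)
after link 3: o_3 = (-8.0311, 0.0179, -3.5981)
after link 4: o_4 = (-11.4796, -0.9910, -3.2990)
after link 5: o_5 = (-14.9127, 0.9910, -4.4330)

-14.913 0.991 -4.433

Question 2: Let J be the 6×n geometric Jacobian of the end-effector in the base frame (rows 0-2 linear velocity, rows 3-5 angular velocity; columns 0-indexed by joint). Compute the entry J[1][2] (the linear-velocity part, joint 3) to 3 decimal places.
axis z_2 = (-0.7500,0.4330,-0.5000); lever o_n−o_2 = (-11.8816,-0.7590,-2.8349)
cross product → J_v[:, 2] = (-1.6071,3.8146,5.7141)
J_ω[:, 2] = z_2
entry J[1][2] = 3.8146

3.815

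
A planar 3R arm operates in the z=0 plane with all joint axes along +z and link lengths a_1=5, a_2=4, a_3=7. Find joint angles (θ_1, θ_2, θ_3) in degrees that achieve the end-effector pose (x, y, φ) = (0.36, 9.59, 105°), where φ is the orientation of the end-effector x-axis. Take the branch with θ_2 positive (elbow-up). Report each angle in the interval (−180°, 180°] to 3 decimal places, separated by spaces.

-0.001 134.998 -29.997

wrist centre = target − a_3·(cos φ, sin φ) = (2.1717, 2.8285)
cos θ_2 = (12.7169−5²−4²)/(2·5·4) = -0.7071; θ_2 = 134.9975° (elbow-up)
β = atan2(2.8285,2.1717) = 52.4830°; ψ = atan2(2.8285,2.1717) = 52.4838°
θ_1 = β − ψ = -0.0008°
θ_3 = φ − θ_1 − θ_2 = -29.9968° (wrapped to (-180°,180°])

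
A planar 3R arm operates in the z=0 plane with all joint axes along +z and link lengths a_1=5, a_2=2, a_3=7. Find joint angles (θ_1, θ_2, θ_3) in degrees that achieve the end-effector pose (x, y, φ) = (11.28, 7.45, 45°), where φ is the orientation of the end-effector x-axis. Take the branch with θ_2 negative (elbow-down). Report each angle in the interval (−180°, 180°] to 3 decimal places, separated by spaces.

wrist centre = target − a_3·(cos φ, sin φ) = (6.3303, 2.5003)
cos θ_2 = (46.3234−5²−2²)/(2·5·2) = 0.8662; θ_2 = -29.9837° (elbow-down)
β = atan2(2.5003,6.3303) = 21.5525°; ψ = atan2(-0.9995,6.7323) = -8.4446°
θ_1 = β − ψ = 29.9971°
θ_3 = φ − θ_1 − θ_2 = 44.9865° (wrapped to (-180°,180°])

29.997 -29.984 44.987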